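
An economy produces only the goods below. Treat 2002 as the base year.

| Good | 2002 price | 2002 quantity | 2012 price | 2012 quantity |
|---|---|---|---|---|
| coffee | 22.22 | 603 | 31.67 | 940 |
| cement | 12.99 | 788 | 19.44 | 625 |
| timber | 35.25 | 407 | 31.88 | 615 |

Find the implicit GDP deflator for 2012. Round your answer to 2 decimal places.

Nominal GDP 2012 = 31.67·940 + 19.44·625 + 31.88·615 = 61526.00.
Real GDP 2012 (at 2002 prices) = 22.22·940 + 12.99·625 + 35.25·615 = 50684.30.
Deflator = Nominal/Real × 100 = 61526.00/50684.30 × 100 = 121.391.

121.39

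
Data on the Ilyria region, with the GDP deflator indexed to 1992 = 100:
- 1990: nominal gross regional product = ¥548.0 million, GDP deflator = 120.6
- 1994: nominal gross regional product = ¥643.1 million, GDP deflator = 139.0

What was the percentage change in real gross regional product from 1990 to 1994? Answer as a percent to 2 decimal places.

Real gross regional product 1990 = 548.0 / 1.206 = 454.39.
Real gross regional product 1994 = 643.1 / 1.390 = 462.66.
Real growth = 462.66 / 454.39 − 1 = 0.0182.

1.82%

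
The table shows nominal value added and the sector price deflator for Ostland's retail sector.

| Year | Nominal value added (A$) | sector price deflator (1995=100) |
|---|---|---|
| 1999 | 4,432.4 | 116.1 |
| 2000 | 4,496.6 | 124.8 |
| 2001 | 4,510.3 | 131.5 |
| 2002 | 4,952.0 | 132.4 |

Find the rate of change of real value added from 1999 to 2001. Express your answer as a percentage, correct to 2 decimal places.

Real value added 1999 = 4432.4/1.161 = 3817.74.
Real value added 2001 = 4510.3/1.315 = 3429.89.
Change = 3429.89/3817.74 − 1 = -0.1016.

-10.16%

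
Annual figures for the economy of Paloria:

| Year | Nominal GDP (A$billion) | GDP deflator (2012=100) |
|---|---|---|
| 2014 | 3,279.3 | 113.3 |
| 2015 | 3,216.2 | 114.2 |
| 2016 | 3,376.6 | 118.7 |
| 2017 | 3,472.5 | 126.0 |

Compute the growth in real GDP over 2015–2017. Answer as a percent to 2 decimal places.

Real GDP 2015 = 3216.2/1.142 = 2816.29.
Real GDP 2017 = 3472.5/1.260 = 2755.95.
Change = 2755.95/2816.29 − 1 = -0.0214.

-2.14%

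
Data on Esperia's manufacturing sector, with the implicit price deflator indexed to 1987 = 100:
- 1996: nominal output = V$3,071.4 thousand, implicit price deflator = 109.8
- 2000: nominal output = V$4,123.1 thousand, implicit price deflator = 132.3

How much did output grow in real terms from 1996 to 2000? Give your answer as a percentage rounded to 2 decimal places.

Deflate each year: 1996 → 3071.4/1.098 = 2797.27; 2000 → 4123.1/1.323 = 3116.48.
So real output changed by 3116.48/2797.27 − 1 = 0.1141, i.e. 11.41%.

11.41%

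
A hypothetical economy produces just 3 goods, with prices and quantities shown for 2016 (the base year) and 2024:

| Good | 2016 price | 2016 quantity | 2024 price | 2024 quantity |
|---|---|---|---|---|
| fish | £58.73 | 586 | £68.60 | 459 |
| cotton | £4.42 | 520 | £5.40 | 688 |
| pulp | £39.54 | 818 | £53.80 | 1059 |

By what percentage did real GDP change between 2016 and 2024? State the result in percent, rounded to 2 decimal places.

4.07%

Real GDP 2016 = Nominal GDP 2016 = 58.73·586 + 4.42·520 + 39.54·818 = 69057.90.
Real GDP 2024 (at 2016 prices) = 58.73·459 + 4.42·688 + 39.54·1059 = 71870.89.
Real growth = 71870.89/69057.90 − 1 = 0.0407.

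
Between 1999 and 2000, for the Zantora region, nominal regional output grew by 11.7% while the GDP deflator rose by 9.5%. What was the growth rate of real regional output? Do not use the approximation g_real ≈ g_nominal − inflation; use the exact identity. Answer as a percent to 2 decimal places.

2.01%

(1 + g_nom) = (1 + g_real)(1 + π), so g_real = 1.1170 / 1.0950 − 1 = 0.02009.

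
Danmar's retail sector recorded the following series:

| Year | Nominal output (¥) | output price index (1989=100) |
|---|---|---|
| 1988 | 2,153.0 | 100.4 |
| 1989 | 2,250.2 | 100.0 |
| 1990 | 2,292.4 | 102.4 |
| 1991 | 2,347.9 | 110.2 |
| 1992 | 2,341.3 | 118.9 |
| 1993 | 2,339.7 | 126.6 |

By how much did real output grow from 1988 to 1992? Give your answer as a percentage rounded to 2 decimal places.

-8.17%

Real output 1988 = 2153.0/1.004 = 2144.42.
Real output 1992 = 2341.3/1.189 = 1969.13.
Change = 1969.13/2144.42 − 1 = -0.0817.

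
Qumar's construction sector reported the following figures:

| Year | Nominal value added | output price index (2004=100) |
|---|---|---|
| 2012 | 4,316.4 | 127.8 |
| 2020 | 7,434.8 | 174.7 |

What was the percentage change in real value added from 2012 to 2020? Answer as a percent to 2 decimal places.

26.00%

Real value added 2012 = 4316.4 / 1.278 = 3377.46.
Real value added 2020 = 7434.8 / 1.747 = 4255.75.
Real growth = 4255.75 / 3377.46 − 1 = 0.2600.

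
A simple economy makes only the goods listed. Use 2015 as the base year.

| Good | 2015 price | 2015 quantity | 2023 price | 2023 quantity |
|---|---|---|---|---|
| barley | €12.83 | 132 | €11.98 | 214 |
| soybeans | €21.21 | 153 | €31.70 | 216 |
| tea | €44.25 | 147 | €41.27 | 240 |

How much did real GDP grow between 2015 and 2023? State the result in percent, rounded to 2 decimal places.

56.83%

Real GDP 2015 = Nominal GDP 2015 = 12.83·132 + 21.21·153 + 44.25·147 = 11443.44.
Real GDP 2023 (at 2015 prices) = 12.83·214 + 21.21·216 + 44.25·240 = 17946.98.
Real growth = 17946.98/11443.44 − 1 = 0.5683.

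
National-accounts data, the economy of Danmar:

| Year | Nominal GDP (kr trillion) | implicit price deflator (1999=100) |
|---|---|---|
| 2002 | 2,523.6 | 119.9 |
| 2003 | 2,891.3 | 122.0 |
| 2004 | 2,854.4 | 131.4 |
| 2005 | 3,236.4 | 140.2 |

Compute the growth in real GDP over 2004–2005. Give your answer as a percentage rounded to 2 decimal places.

Real GDP 2004 = 2854.4/1.314 = 2172.30.
Real GDP 2005 = 3236.4/1.402 = 2308.42.
Change = 2308.42/2172.30 − 1 = 0.0627.

6.27%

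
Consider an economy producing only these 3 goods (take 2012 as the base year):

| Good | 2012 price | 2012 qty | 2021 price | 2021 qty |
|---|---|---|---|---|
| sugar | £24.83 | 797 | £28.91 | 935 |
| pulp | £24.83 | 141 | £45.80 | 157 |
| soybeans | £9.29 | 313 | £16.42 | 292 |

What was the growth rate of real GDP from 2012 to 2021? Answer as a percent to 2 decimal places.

13.85%

Real GDP 2012 = Nominal GDP 2012 = 24.83·797 + 24.83·141 + 9.29·313 = 26198.31.
Real GDP 2021 (at 2012 prices) = 24.83·935 + 24.83·157 + 9.29·292 = 29827.04.
Real growth = 29827.04/26198.31 − 1 = 0.1385.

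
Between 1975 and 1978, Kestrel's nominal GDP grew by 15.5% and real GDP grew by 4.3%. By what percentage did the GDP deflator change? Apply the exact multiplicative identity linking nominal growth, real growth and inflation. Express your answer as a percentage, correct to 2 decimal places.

(1 + g_nom) = (1 + g_real)(1 + π), so π = 1.1550 / 1.0430 − 1 = 0.10738.

10.74%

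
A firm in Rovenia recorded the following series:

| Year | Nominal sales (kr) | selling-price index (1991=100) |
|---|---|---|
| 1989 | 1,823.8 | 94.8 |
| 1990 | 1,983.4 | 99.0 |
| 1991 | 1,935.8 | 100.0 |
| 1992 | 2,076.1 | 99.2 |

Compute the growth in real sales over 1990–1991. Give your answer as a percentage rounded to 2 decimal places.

Real sales 1990 = 1983.4/0.990 = 2003.43.
Real sales 1991 = 1935.8/1.000 = 1935.80.
Change = 1935.80/2003.43 − 1 = -0.0338.

-3.38%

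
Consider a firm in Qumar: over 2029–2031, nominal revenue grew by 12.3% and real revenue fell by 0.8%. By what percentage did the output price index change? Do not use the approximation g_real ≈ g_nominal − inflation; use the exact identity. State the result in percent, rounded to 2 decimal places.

13.21%

(1 + g_nom) = (1 + g_real)(1 + π), so π = 1.1230 / 0.9920 − 1 = 0.13206.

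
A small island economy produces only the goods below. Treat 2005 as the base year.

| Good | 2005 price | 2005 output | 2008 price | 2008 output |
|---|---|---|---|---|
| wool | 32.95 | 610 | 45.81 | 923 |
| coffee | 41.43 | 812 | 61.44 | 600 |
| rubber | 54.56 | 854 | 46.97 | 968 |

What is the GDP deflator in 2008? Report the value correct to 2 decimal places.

Nominal GDP 2008 = 45.81·923 + 61.44·600 + 46.97·968 = 124613.59.
Real GDP 2008 (at 2005 prices) = 32.95·923 + 41.43·600 + 54.56·968 = 108084.93.
Deflator = Nominal/Real × 100 = 124613.59/108084.93 × 100 = 115.292.

115.29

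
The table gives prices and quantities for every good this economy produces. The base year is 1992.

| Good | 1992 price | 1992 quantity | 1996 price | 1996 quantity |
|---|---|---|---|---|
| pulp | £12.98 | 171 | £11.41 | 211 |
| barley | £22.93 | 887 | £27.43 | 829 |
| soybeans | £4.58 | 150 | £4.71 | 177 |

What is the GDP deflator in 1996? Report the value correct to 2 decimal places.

115.17

Nominal GDP 1996 = 11.41·211 + 27.43·829 + 4.71·177 = 25980.65.
Real GDP 1996 (at 1992 prices) = 12.98·211 + 22.93·829 + 4.58·177 = 22558.41.
Deflator = Nominal/Real × 100 = 25980.65/22558.41 × 100 = 115.171.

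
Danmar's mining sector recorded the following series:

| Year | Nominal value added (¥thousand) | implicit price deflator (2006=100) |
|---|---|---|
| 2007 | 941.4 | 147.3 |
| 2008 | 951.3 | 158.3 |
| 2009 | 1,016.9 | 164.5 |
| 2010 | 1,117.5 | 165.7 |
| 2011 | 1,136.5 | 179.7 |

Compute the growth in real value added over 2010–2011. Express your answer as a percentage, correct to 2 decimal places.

-6.22%

Real value added 2010 = 1117.5/1.657 = 674.41.
Real value added 2011 = 1136.5/1.797 = 632.44.
Change = 632.44/674.41 − 1 = -0.0622.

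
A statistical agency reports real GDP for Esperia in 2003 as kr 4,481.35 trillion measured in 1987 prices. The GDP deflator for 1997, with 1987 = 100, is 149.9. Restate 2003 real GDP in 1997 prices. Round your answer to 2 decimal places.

Real GDP in 1997 prices = Real GDP in 1987 prices × (P_1997/P_1987) = 4481.35 × 1.499 = 6717.54.

kr 6,717.54 trillion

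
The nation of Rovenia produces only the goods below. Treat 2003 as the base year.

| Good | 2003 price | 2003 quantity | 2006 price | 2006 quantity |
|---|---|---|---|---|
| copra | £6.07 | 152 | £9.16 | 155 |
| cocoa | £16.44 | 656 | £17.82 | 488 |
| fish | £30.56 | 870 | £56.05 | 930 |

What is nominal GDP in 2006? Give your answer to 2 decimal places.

Nominal GDP 2006 = Σ (p_2006 × q_2006) = 9.16·155 + 17.82·488 + 56.05·930 = 62242.46.

£62242.46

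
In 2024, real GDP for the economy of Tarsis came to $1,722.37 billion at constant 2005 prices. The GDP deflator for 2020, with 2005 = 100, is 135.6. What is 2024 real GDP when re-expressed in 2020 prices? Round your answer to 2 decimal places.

Real GDP in 2020 prices = Real GDP in 2005 prices × (P_2020/P_2005) = 1722.37 × 1.356 = 2335.53.

$2,335.53 billion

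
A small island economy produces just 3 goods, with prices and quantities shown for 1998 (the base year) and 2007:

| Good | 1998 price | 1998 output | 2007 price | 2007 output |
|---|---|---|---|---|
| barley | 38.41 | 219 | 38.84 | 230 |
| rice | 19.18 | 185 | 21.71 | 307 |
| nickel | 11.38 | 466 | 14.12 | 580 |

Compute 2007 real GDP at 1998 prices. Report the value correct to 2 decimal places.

21322.96

Real GDP 2007 = Σ (p_1998 × q_2007) = 38.41·230 + 19.18·307 + 11.38·580 = 21322.96.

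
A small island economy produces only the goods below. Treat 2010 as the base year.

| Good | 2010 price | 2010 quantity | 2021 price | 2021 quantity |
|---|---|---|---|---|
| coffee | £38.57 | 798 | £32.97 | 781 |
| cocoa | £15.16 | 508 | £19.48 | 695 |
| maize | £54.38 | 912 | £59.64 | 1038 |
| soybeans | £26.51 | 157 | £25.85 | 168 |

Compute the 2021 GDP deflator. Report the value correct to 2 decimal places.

Nominal GDP 2021 = 32.97·781 + 19.48·695 + 59.64·1038 + 25.85·168 = 105537.29.
Real GDP 2021 (at 2010 prices) = 38.57·781 + 15.16·695 + 54.38·1038 + 26.51·168 = 101559.49.
Deflator = Nominal/Real × 100 = 105537.29/101559.49 × 100 = 103.917.

103.92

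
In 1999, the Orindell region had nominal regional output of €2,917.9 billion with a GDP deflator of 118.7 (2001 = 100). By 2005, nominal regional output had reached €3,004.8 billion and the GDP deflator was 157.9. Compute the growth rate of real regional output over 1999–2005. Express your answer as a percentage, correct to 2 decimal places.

-22.59%

Deflate each year: 1999 → 2917.9/1.187 = 2458.21; 2005 → 3004.8/1.579 = 1902.98.
So real regional output changed by 1902.98/2458.21 − 1 = -0.2259, i.e. -22.59%.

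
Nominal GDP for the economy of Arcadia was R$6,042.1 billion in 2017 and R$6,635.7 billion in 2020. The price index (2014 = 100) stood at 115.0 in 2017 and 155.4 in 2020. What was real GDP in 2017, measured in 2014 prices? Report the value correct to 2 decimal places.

R$5,254.00 billion

Real GDP = Nominal / (price index/100) = 6042.1 / 1.150 = 5254.00.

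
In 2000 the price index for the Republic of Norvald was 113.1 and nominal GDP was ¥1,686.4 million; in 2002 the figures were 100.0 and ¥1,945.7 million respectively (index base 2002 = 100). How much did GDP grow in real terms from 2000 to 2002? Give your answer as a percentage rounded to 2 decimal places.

Deflate each year: 2000 → 1686.4/1.131 = 1491.07; 2002 → 1945.7/1.000 = 1945.70.
So real GDP changed by 1945.70/1491.07 − 1 = 0.3049, i.e. 30.49%.

30.49%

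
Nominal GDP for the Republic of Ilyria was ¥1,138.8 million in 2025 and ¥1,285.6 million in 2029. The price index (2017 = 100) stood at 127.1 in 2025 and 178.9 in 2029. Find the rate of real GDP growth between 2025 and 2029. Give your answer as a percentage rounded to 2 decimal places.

-19.80%

Real GDP 2025 = 1138.8 / 1.271 = 895.99.
Real GDP 2029 = 1285.6 / 1.789 = 718.61.
Real growth = 718.61 / 895.99 − 1 = -0.1980.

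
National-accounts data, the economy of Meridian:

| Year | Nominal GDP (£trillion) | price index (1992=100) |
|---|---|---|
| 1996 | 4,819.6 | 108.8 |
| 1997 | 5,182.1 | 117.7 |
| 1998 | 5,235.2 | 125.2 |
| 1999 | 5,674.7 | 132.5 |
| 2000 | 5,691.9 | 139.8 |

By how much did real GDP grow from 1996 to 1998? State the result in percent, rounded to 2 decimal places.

-5.61%

Real GDP 1996 = 4819.6/1.088 = 4429.78.
Real GDP 1998 = 5235.2/1.252 = 4181.47.
Change = 4181.47/4429.78 − 1 = -0.0561.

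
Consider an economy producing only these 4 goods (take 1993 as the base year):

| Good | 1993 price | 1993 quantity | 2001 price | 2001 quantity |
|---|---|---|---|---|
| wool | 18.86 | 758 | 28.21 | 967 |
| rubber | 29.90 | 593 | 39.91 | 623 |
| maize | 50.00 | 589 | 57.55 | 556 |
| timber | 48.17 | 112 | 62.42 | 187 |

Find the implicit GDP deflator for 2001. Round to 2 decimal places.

Nominal GDP 2001 = 28.21·967 + 39.91·623 + 57.55·556 + 62.42·187 = 95813.34.
Real GDP 2001 (at 1993 prices) = 18.86·967 + 29.90·623 + 50.00·556 + 48.17·187 = 73673.11.
Deflator = Nominal/Real × 100 = 95813.34/73673.11 × 100 = 130.052.

130.05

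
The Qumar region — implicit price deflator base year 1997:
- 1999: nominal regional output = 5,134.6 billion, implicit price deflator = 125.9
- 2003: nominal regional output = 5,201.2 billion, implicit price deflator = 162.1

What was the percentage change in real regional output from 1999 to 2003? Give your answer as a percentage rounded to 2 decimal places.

-21.32%

Real regional output 1999 = 5134.6 / 1.259 = 4078.32.
Real regional output 2003 = 5201.2 / 1.621 = 3208.64.
Real growth = 3208.64 / 4078.32 − 1 = -0.2132.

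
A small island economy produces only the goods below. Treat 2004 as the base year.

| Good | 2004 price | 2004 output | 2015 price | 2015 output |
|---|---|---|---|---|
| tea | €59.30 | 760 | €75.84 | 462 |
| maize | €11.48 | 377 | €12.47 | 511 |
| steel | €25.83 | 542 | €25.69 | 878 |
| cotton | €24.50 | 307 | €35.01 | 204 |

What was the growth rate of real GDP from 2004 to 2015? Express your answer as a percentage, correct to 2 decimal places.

-14.07%

Real GDP 2004 = Nominal GDP 2004 = 59.30·760 + 11.48·377 + 25.83·542 + 24.50·307 = 70917.32.
Real GDP 2015 (at 2004 prices) = 59.30·462 + 11.48·511 + 25.83·878 + 24.50·204 = 60939.62.
Real growth = 60939.62/70917.32 − 1 = -0.1407.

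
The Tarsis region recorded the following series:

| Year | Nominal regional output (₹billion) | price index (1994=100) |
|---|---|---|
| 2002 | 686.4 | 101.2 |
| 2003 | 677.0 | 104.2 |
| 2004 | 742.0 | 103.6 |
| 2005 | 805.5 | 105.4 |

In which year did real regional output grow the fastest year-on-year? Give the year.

2004

2003: real = 677.0/1.042 = 649.71; growth vs 2002 (678.26) = -4.21%.
2004: real = 742.0/1.036 = 716.22; growth vs 2003 (649.71) = 10.24%.
2005: real = 805.5/1.054 = 764.23; growth vs 2004 (716.22) = 6.70%.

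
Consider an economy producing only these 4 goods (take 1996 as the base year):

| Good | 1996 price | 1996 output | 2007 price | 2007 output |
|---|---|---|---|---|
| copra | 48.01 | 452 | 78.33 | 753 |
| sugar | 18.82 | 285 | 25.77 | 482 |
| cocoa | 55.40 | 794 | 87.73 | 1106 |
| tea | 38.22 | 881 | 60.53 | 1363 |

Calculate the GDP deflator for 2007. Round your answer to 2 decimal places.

158.23

Nominal GDP 2007 = 78.33·753 + 25.77·482 + 87.73·1106 + 60.53·1363 = 250935.40.
Real GDP 2007 (at 1996 prices) = 48.01·753 + 18.82·482 + 55.40·1106 + 38.22·1363 = 158589.03.
Deflator = Nominal/Real × 100 = 250935.40/158589.03 × 100 = 158.230.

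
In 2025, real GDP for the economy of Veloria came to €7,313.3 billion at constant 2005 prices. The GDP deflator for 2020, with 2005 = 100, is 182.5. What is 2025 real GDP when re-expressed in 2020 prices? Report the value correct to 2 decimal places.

Real GDP in 2020 prices = Real GDP in 2005 prices × (P_2020/P_2005) = 7313.3 × 1.825 = 13346.77.

€13,346.77 billion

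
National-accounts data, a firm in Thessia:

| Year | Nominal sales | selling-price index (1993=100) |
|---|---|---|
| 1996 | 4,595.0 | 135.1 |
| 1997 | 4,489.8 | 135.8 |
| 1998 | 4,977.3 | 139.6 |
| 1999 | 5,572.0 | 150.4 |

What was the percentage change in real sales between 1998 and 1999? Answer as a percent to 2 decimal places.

3.91%

Real sales 1998 = 4977.3/1.396 = 3565.40.
Real sales 1999 = 5572.0/1.504 = 3704.79.
Change = 3704.79/3565.40 − 1 = 0.0391.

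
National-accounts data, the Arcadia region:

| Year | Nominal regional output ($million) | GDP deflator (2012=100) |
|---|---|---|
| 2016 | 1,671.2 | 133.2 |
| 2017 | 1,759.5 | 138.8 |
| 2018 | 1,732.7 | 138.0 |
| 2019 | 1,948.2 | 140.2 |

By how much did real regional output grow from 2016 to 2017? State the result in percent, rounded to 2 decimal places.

1.04%

Real regional output 2016 = 1671.2/1.332 = 1254.65.
Real regional output 2017 = 1759.5/1.388 = 1267.65.
Change = 1267.65/1254.65 − 1 = 0.0104.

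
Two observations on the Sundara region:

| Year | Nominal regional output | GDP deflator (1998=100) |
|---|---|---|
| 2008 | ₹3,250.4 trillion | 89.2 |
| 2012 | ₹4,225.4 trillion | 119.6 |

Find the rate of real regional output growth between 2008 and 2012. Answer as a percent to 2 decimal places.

-3.05%

Real regional output 2008 = 3250.4 / 0.892 = 3643.95.
Real regional output 2012 = 4225.4 / 1.196 = 3532.94.
Real growth = 3532.94 / 3643.95 − 1 = -0.0305.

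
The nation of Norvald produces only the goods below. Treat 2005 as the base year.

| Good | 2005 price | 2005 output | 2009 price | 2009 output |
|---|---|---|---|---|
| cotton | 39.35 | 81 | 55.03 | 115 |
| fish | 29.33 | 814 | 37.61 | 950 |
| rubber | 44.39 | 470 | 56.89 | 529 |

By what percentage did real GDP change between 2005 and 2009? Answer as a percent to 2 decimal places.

16.58%

Real GDP 2005 = Nominal GDP 2005 = 39.35·81 + 29.33·814 + 44.39·470 = 47925.27.
Real GDP 2009 (at 2005 prices) = 39.35·115 + 29.33·950 + 44.39·529 = 55871.06.
Real growth = 55871.06/47925.27 − 1 = 0.1658.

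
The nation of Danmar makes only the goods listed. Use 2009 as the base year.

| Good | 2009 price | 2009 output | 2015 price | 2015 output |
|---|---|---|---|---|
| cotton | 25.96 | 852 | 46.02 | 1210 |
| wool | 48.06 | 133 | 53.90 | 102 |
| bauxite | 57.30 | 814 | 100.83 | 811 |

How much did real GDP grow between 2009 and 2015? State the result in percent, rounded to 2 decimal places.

10.16%

Real GDP 2009 = Nominal GDP 2009 = 25.96·852 + 48.06·133 + 57.30·814 = 75152.10.
Real GDP 2015 (at 2009 prices) = 25.96·1210 + 48.06·102 + 57.30·811 = 82784.02.
Real growth = 82784.02/75152.10 − 1 = 0.1016.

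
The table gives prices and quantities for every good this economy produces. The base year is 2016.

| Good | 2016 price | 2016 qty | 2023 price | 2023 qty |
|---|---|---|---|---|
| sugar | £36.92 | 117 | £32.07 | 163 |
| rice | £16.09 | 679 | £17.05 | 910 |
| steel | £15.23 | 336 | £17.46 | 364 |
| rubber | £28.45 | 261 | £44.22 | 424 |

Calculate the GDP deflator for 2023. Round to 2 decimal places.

Nominal GDP 2023 = 32.07·163 + 17.05·910 + 17.46·364 + 44.22·424 = 45847.63.
Real GDP 2023 (at 2016 prices) = 36.92·163 + 16.09·910 + 15.23·364 + 28.45·424 = 38266.38.
Deflator = Nominal/Real × 100 = 45847.63/38266.38 × 100 = 119.812.

119.81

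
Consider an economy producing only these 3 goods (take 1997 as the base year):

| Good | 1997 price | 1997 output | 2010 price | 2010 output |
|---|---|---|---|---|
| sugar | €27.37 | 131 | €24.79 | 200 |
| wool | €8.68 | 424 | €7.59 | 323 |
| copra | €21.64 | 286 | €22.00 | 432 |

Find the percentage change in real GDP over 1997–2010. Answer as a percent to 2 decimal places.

Real GDP 1997 = Nominal GDP 1997 = 27.37·131 + 8.68·424 + 21.64·286 = 13454.83.
Real GDP 2010 (at 1997 prices) = 27.37·200 + 8.68·323 + 21.64·432 = 17626.12.
Real growth = 17626.12/13454.83 − 1 = 0.3100.

31.00%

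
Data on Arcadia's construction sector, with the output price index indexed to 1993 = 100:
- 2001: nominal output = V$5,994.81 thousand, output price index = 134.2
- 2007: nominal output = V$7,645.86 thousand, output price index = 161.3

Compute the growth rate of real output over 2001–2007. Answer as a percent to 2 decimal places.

Deflate each year: 2001 → 5994.81/1.342 = 4467.07; 2007 → 7645.86/1.613 = 4740.15.
So real output changed by 4740.15/4467.07 − 1 = 0.0611, i.e. 6.11%.

6.11%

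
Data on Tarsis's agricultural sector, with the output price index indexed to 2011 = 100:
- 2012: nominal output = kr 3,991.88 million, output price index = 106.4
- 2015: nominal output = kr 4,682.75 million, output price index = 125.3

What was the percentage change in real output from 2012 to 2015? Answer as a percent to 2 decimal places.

-0.39%

Real output 2012 = 3991.88 / 1.064 = 3751.77.
Real output 2015 = 4682.75 / 1.253 = 3737.23.
Real growth = 3737.23 / 3751.77 − 1 = -0.0039.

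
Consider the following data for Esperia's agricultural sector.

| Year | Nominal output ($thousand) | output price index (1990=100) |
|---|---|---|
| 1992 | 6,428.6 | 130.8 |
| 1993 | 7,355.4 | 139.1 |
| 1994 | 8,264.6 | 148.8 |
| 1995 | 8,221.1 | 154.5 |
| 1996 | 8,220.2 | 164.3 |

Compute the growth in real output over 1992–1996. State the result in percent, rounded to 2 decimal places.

Real output 1992 = 6428.6/1.308 = 4914.83.
Real output 1996 = 8220.2/1.643 = 5003.16.
Change = 5003.16/4914.83 − 1 = 0.0180.

1.80%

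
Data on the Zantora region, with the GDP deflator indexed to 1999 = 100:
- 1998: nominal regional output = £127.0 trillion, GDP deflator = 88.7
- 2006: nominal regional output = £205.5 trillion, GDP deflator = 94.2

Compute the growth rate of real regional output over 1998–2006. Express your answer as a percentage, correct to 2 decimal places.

52.36%

Deflate each year: 1998 → 127.0/0.887 = 143.18; 2006 → 205.5/0.942 = 218.15.
So real regional output changed by 218.15/143.18 − 1 = 0.5236, i.e. 52.36%.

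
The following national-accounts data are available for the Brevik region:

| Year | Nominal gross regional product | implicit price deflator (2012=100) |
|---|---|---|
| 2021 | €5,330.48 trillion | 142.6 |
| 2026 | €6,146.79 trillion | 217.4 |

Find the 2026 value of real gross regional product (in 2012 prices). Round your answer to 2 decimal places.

Real gross regional product = Nominal / (implicit price deflator/100) = 6146.79 / 2.174 = 2827.41.

€2,827.41 trillion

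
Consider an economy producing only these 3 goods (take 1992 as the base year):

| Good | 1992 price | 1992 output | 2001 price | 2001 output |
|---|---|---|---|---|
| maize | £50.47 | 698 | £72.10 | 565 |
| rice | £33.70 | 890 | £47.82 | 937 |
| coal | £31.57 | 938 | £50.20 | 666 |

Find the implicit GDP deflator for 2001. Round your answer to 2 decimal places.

Nominal GDP 2001 = 72.10·565 + 47.82·937 + 50.20·666 = 118977.04.
Real GDP 2001 (at 1992 prices) = 50.47·565 + 33.70·937 + 31.57·666 = 81118.07.
Deflator = Nominal/Real × 100 = 118977.04/81118.07 × 100 = 146.671.

146.67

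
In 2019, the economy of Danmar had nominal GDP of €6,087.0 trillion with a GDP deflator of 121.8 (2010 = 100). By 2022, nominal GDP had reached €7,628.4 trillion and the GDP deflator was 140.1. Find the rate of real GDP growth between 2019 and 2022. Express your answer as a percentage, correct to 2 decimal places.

8.95%

Real GDP 2019 = 6087.0 / 1.218 = 4997.54.
Real GDP 2022 = 7628.4 / 1.401 = 5444.97.
Real growth = 5444.97 / 4997.54 − 1 = 0.0895.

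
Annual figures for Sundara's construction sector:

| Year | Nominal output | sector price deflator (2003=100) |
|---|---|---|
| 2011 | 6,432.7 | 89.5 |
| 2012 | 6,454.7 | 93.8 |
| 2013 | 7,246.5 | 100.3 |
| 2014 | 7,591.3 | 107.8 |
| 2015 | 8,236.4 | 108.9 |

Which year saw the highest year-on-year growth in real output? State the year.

2012: real = 6454.7/0.938 = 6881.34; growth vs 2011 (7187.37) = -4.26%.
2013: real = 7246.5/1.003 = 7224.83; growth vs 2012 (6881.34) = 4.99%.
2014: real = 7591.3/1.078 = 7042.02; growth vs 2013 (7224.83) = -2.53%.
2015: real = 8236.4/1.089 = 7563.27; growth vs 2014 (7042.02) = 7.40%.

2015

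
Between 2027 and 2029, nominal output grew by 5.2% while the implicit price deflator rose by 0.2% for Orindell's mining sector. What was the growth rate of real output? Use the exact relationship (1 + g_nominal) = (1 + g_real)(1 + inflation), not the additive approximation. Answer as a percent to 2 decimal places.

(1 + g_nom) = (1 + g_real)(1 + π), so g_real = 1.0520 / 1.0020 − 1 = 0.04990.

4.99%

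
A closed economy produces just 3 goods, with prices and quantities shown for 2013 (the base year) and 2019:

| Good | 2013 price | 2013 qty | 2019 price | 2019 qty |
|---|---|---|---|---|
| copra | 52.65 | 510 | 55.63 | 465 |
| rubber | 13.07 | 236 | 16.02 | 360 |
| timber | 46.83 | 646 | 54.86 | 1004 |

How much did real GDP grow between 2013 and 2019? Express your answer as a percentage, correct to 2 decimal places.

Real GDP 2013 = Nominal GDP 2013 = 52.65·510 + 13.07·236 + 46.83·646 = 60188.20.
Real GDP 2019 (at 2013 prices) = 52.65·465 + 13.07·360 + 46.83·1004 = 76204.77.
Real growth = 76204.77/60188.20 − 1 = 0.2661.

26.61%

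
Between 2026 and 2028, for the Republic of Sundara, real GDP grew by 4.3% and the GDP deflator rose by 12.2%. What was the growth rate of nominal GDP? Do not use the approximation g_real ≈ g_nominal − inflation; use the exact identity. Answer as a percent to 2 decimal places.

17.02%

(1 + g_nom) = (1 + g_real)(1 + π) = 1.0430 × 1.1220 = 1.17025.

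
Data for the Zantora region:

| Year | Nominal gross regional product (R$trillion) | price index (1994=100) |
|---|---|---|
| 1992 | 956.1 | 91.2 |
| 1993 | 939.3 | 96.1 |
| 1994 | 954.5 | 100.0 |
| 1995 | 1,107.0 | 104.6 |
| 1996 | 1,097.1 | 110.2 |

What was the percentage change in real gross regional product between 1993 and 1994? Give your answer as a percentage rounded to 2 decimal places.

-2.34%

Real gross regional product 1993 = 939.3/0.961 = 977.42.
Real gross regional product 1994 = 954.5/1.000 = 954.50.
Change = 954.50/977.42 − 1 = -0.0234.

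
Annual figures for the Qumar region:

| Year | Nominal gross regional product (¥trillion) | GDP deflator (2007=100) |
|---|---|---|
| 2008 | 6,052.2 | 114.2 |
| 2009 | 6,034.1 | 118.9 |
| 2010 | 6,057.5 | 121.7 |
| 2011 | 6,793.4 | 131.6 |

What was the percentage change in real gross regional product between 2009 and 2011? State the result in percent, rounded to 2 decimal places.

1.72%

Real gross regional product 2009 = 6034.1/1.189 = 5074.94.
Real gross regional product 2011 = 6793.4/1.316 = 5162.16.
Change = 5162.16/5074.94 − 1 = 0.0172.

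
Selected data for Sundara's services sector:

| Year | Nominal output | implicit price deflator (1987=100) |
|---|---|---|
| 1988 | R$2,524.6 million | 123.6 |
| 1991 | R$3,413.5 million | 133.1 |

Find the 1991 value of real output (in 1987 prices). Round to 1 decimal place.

R$2,564.6 million

Real output = Nominal / (implicit price deflator/100) = 3413.5 / 1.331 = 2564.61.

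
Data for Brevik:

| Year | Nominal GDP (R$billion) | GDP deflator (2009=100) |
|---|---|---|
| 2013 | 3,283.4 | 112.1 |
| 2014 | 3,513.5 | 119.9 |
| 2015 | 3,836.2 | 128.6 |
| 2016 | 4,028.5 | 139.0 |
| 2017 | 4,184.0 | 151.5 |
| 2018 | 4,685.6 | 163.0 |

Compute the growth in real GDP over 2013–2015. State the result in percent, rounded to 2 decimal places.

Real GDP 2013 = 3283.4/1.121 = 2928.99.
Real GDP 2015 = 3836.2/1.286 = 2983.05.
Change = 2983.05/2928.99 − 1 = 0.0185.

1.85%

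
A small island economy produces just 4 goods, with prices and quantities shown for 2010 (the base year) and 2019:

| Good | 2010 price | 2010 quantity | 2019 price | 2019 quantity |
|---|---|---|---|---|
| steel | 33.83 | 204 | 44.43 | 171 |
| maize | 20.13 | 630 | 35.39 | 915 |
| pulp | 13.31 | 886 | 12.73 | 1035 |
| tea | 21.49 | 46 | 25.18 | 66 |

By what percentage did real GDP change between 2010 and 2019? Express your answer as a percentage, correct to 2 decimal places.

Real GDP 2010 = Nominal GDP 2010 = 33.83·204 + 20.13·630 + 13.31·886 + 21.49·46 = 32364.42.
Real GDP 2019 (at 2010 prices) = 33.83·171 + 20.13·915 + 13.31·1035 + 21.49·66 = 39398.07.
Real growth = 39398.07/32364.42 − 1 = 0.2173.

21.73%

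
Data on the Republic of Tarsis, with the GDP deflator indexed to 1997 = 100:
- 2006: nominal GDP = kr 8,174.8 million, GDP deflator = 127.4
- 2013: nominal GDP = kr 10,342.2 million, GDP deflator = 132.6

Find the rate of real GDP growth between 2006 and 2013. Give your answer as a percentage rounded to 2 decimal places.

21.55%

Real GDP 2006 = 8174.8 / 1.274 = 6416.64.
Real GDP 2013 = 10342.2 / 1.326 = 7799.55.
Real growth = 7799.55 / 6416.64 − 1 = 0.2155.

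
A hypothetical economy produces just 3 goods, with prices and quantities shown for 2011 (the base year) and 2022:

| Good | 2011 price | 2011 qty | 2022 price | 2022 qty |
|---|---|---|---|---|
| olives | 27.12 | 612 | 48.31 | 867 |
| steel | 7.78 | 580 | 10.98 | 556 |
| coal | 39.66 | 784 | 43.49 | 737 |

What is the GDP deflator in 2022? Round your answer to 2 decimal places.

Nominal GDP 2022 = 48.31·867 + 10.98·556 + 43.49·737 = 80041.78.
Real GDP 2022 (at 2011 prices) = 27.12·867 + 7.78·556 + 39.66·737 = 57068.14.
Deflator = Nominal/Real × 100 = 80041.78/57068.14 × 100 = 140.257.

140.26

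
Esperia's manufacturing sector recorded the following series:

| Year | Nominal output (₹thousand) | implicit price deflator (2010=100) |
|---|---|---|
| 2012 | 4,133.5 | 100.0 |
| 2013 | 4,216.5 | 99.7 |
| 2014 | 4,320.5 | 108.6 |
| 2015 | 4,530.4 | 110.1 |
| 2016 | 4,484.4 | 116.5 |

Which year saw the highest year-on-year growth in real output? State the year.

2015

2013: real = 4216.5/0.997 = 4229.19; growth vs 2012 (4133.50) = 2.31%.
2014: real = 4320.5/1.086 = 3978.36; growth vs 2013 (4229.19) = -5.93%.
2015: real = 4530.4/1.101 = 4114.80; growth vs 2014 (3978.36) = 3.43%.
2016: real = 4484.4/1.165 = 3849.27; growth vs 2015 (4114.80) = -6.45%.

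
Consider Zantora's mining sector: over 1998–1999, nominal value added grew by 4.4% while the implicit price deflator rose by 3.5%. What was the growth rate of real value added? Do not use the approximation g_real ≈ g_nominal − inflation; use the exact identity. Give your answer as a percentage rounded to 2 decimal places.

(1 + g_nom) = (1 + g_real)(1 + π), so g_real = 1.0440 / 1.0350 − 1 = 0.00870.

0.87%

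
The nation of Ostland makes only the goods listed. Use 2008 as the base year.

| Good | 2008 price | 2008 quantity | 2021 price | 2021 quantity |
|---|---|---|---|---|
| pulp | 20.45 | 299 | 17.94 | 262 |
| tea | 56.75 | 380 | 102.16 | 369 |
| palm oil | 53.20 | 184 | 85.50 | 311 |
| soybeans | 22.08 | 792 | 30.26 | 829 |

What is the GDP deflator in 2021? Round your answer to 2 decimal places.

Nominal GDP 2021 = 17.94·262 + 102.16·369 + 85.50·311 + 30.26·829 = 94073.36.
Real GDP 2021 (at 2008 prices) = 20.45·262 + 56.75·369 + 53.20·311 + 22.08·829 = 61148.17.
Deflator = Nominal/Real × 100 = 94073.36/61148.17 × 100 = 153.845.

153.84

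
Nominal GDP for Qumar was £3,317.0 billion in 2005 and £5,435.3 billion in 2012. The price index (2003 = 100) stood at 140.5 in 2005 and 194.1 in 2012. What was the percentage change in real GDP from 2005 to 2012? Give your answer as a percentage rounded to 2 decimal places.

Real GDP 2005 = 3317.0 / 1.405 = 2360.85.
Real GDP 2012 = 5435.3 / 1.941 = 2800.26.
Real growth = 2800.26 / 2360.85 − 1 = 0.1861.

18.61%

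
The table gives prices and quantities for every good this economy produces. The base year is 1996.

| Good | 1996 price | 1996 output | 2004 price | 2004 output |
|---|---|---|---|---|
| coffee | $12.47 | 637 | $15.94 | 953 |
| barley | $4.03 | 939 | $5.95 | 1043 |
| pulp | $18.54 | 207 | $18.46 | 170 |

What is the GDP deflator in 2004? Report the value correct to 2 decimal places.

127.53

Nominal GDP 2004 = 15.94·953 + 5.95·1043 + 18.46·170 = 24534.87.
Real GDP 2004 (at 1996 prices) = 12.47·953 + 4.03·1043 + 18.54·170 = 19239.00.
Deflator = Nominal/Real × 100 = 24534.87/19239.00 × 100 = 127.527.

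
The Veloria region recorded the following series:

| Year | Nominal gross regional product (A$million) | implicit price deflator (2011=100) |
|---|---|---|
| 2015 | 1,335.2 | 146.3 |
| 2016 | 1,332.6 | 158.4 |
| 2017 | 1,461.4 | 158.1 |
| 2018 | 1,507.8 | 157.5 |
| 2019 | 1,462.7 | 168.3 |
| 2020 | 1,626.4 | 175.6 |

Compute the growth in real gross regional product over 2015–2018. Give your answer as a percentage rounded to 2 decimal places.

4.90%

Real gross regional product 2015 = 1335.2/1.463 = 912.65.
Real gross regional product 2018 = 1507.8/1.575 = 957.33.
Change = 957.33/912.65 − 1 = 0.0490.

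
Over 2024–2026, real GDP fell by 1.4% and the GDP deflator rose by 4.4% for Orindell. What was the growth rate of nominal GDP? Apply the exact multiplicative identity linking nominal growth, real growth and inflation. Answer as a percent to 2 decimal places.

2.94%

(1 + g_nom) = (1 + g_real)(1 + π) = 0.9860 × 1.0440 = 1.02938.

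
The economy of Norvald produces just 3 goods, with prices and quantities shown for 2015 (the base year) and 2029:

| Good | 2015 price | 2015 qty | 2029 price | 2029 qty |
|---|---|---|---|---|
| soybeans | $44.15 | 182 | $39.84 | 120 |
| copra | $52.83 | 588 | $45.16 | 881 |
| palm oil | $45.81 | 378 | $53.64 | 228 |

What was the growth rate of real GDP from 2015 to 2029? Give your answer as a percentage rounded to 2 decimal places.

Real GDP 2015 = Nominal GDP 2015 = 44.15·182 + 52.83·588 + 45.81·378 = 56415.52.
Real GDP 2029 (at 2015 prices) = 44.15·120 + 52.83·881 + 45.81·228 = 62285.91.
Real growth = 62285.91/56415.52 − 1 = 0.1041.

10.41%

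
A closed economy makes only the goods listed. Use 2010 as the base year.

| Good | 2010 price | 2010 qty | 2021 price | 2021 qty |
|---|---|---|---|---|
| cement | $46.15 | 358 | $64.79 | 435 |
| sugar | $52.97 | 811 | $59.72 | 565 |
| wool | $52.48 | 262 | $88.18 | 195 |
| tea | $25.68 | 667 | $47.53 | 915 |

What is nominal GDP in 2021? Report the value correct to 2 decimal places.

$122610.50

Nominal GDP 2021 = Σ (p_2021 × q_2021) = 64.79·435 + 59.72·565 + 88.18·195 + 47.53·915 = 122610.50.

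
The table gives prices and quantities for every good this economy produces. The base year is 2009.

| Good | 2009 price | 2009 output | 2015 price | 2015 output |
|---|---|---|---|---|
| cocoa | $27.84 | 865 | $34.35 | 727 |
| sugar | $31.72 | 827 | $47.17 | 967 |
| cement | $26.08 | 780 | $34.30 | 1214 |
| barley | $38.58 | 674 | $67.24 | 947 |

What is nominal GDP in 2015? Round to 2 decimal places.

$175902.32

Nominal GDP 2015 = Σ (p_2015 × q_2015) = 34.35·727 + 47.17·967 + 34.30·1214 + 67.24·947 = 175902.32.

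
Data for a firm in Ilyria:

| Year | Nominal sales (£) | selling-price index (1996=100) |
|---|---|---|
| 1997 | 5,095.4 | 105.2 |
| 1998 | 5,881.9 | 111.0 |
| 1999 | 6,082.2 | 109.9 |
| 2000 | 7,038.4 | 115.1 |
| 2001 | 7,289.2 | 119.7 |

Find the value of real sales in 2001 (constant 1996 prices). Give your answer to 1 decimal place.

Real sales 2001 = 7289.2 / 1.197 = 6089.56.

£6,089.6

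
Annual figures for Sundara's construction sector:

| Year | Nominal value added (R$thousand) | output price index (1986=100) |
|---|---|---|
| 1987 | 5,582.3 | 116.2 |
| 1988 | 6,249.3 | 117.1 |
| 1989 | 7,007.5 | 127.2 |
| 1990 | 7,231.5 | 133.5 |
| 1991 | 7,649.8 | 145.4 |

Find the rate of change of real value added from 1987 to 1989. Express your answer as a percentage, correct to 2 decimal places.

14.68%

Real value added 1987 = 5582.3/1.162 = 4804.04.
Real value added 1989 = 7007.5/1.272 = 5509.04.
Change = 5509.04/4804.04 − 1 = 0.1468.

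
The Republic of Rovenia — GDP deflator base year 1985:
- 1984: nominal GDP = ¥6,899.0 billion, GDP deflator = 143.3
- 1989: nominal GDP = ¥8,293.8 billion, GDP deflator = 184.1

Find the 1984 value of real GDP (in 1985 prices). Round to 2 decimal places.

¥4,814.38 billion

Real GDP = Nominal / (GDP deflator/100) = 6899.0 / 1.433 = 4814.38.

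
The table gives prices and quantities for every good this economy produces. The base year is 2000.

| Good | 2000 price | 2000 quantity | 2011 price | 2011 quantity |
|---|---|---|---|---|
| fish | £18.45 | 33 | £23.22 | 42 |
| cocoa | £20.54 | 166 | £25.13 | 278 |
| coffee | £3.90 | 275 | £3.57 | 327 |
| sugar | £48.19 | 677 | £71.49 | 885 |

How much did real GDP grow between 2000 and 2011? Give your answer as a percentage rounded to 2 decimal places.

Real GDP 2000 = Nominal GDP 2000 = 18.45·33 + 20.54·166 + 3.90·275 + 48.19·677 = 37715.62.
Real GDP 2011 (at 2000 prices) = 18.45·42 + 20.54·278 + 3.90·327 + 48.19·885 = 50408.47.
Real growth = 50408.47/37715.62 − 1 = 0.3365.

33.65%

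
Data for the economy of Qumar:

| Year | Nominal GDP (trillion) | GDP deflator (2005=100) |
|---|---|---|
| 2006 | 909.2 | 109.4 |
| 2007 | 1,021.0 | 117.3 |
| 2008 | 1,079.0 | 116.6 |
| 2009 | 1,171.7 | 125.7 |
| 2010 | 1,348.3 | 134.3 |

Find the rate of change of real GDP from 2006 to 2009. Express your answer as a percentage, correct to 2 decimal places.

12.16%

Real GDP 2006 = 909.2/1.094 = 831.08.
Real GDP 2009 = 1171.7/1.257 = 932.14.
Change = 932.14/831.08 − 1 = 0.1216.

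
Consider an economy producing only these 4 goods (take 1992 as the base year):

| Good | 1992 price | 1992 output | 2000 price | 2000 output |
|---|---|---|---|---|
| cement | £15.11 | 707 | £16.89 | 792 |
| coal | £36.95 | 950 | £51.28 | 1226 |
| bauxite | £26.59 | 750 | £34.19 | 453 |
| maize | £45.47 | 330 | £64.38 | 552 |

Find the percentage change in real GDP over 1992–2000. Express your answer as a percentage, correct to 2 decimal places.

16.94%

Real GDP 1992 = Nominal GDP 1992 = 15.11·707 + 36.95·950 + 26.59·750 + 45.47·330 = 80732.87.
Real GDP 2000 (at 1992 prices) = 15.11·792 + 36.95·1226 + 26.59·453 + 45.47·552 = 94412.53.
Real growth = 94412.53/80732.87 − 1 = 0.1694.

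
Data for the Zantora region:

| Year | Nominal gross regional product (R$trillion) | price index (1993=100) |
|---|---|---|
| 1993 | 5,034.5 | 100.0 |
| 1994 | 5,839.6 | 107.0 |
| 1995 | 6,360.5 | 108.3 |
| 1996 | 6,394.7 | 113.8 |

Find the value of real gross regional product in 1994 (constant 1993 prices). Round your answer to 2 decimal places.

R$5,457.57 trillion

Real gross regional product 1994 = 5839.6 / 1.070 = 5457.57.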